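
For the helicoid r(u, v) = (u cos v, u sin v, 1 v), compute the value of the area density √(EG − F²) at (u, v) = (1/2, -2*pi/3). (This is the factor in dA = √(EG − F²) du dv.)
√(EG − F²)|_{(1/2, -2*pi/3)} = sqrt(5)/2

E = 1, F = 0, G = u^2 + 1, so EG − F² = u^2 + 1. Taking the positive square root: √(EG − F²) = sqrt(u^2 + 1). At (u, v) = (1/2, -2*pi/3): sqrt(5)/2.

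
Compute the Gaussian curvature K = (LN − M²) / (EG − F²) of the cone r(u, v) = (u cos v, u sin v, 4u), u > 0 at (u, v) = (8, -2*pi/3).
K = 0

Coefficients of the first fundamental form: E = 17, F = 0, G = u^2.
Coefficients of the second fundamental form: L = 0, M = 0, N = 4*sqrt(17)*u^2/(17*Abs(u)).
Assemble K = (LN − M²)/(EG − F²) = 0. At (u, v) = (8, -2*pi/3): K = 0.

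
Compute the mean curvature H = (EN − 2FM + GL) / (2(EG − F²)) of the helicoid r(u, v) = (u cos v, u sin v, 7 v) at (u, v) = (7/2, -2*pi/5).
H = 0

With E = 1, F = 0, G = u^2 + 49, L = 0, M = -7/sqrt(u^2 + 49), N = 0, assemble
  H = (EN − 2FM + GL) / (2(EG − F²)) = 0.
At (u, v) = (7/2, -2*pi/5): H = 0.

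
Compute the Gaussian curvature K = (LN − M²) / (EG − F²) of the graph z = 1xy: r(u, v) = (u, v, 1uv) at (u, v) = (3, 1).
K = -1/121

Coefficients of the first fundamental form: E = v^2 + 1, F = u*v, G = u^2 + 1.
Coefficients of the second fundamental form: L = 0, M = 1/sqrt(u^2 + v^2 + 1), N = 0.
Assemble K = (LN − M²)/(EG − F²) = 1/((u^2*v^2 - (u^2 + 1)*(v^2 + 1))*(u^2 + v^2 + 1)). At (u, v) = (3, 1): K = -1/121.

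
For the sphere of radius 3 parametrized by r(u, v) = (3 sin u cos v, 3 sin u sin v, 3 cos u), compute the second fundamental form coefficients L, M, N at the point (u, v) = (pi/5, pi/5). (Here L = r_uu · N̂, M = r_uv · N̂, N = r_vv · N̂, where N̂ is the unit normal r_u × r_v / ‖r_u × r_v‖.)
L = -3;  M = 0;  N = -15/8 + 3*sqrt(5)/8

Compute the unit normal N̂(u, v) = (sin(u)^2*cos(v)/Abs(sin(u)), sin(u)^2*sin(v)/Abs(sin(u)), sin(2*u)/(2*Abs(sin(u)))), and the second partials r_uu, r_uv, r_vv. Take dot products:
  L(u, v) = r_uu · N̂ = -3*sin(u)/Abs(sin(u)),
  M(u, v) = r_uv · N̂ = 0,
  N(u, v) = r_vv · N̂ = -3*sin(u)^3/Abs(sin(u)).
Evaluating at (u, v) = (pi/5, pi/5):
  L = -3, M = 0, N = -15/8 + 3*sqrt(5)/8.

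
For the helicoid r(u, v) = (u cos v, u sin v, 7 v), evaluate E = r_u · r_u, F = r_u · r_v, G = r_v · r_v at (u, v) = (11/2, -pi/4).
E = 1;  F = 0;  G = 317/4

Partials: r_u = (cos(v), sin(v), 0), r_v = (-u*sin(v), u*cos(v), 7). As functions of (u, v):
  E = r_u · r_u = 1,
  F = r_u · r_v = 0,
  G = r_v · r_v = u^2 + 49.
Evaluating at (u, v) = (11/2, -pi/4): E = 1, F = 0, G = 317/4.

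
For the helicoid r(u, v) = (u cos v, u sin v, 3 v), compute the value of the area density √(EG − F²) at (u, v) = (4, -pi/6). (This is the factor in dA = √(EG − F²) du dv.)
√(EG − F²)|_{(4, -pi/6)} = 5

E = 1, F = 0, G = u^2 + 9, so EG − F² = u^2 + 9. Taking the positive square root: √(EG − F²) = sqrt(u^2 + 9). At (u, v) = (4, -pi/6): 5.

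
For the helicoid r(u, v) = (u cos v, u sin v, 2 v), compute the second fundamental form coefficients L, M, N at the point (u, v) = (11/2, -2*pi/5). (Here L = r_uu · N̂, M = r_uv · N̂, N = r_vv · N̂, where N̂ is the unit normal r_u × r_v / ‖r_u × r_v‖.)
L = 0;  M = -4*sqrt(137)/137;  N = 0

Compute the unit normal N̂(u, v) = (2*sin(v)/sqrt(u^2 + 4), -2*cos(v)/sqrt(u^2 + 4), u/sqrt(u^2 + 4)), and the second partials r_uu, r_uv, r_vv. Take dot products:
  L(u, v) = r_uu · N̂ = 0,
  M(u, v) = r_uv · N̂ = -2/sqrt(u^2 + 4),
  N(u, v) = r_vv · N̂ = 0.
Evaluating at (u, v) = (11/2, -2*pi/5):
  L = 0, M = -4*sqrt(137)/137, N = 0.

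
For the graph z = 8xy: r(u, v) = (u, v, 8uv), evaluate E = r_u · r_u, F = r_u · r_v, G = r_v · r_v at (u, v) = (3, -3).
E = 577;  F = -576;  G = 577

Partials: r_u = (1, 0, 8*v), r_v = (0, 1, 8*u). As functions of (u, v):
  E = r_u · r_u = 64*v^2 + 1,
  F = r_u · r_v = 64*u*v,
  G = r_v · r_v = 64*u^2 + 1.
Evaluating at (u, v) = (3, -3): E = 577, F = -576, G = 577.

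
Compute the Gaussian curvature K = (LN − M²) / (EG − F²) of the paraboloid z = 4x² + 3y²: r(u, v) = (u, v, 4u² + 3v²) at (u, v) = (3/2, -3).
K = 48/219961

Coefficients of the first fundamental form: E = 64*u^2 + 1, F = 48*u*v, G = 36*v^2 + 1.
Coefficients of the second fundamental form: L = 8/sqrt(64*u^2 + 36*v^2 + 1), M = 0, N = 6/sqrt(64*u^2 + 36*v^2 + 1).
Assemble K = (LN − M²)/(EG − F²) = 48/(4096*u^4 + 4608*u^2*v^2 + 128*u^2 + 1296*v^4 + 72*v^2 + 1). At (u, v) = (3/2, -3): K = 48/219961.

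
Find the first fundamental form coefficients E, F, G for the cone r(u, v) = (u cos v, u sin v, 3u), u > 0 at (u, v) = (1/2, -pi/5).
E = 10;  F = 0;  G = 1/4

Partials: r_u = (cos(v), sin(v), 3), r_v = (-u*sin(v), u*cos(v), 0). As functions of (u, v):
  E = r_u · r_u = 10,
  F = r_u · r_v = 0,
  G = r_v · r_v = u^2.
Evaluating at (u, v) = (1/2, -pi/5): E = 10, F = 0, G = 1/4.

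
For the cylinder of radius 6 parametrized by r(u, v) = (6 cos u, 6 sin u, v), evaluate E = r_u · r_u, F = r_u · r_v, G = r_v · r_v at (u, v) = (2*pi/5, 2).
E = 36;  F = 0;  G = 1

Partials: r_u = (-6*sin(u), 6*cos(u), 0), r_v = (0, 0, 1). As functions of (u, v):
  E = r_u · r_u = 36,
  F = r_u · r_v = 0,
  G = r_v · r_v = 1.
Evaluating at (u, v) = (2*pi/5, 2): E = 36, F = 0, G = 1.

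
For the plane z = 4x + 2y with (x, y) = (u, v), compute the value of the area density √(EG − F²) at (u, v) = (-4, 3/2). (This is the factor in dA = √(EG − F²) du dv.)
√(EG − F²)|_{(-4, 3/2)} = sqrt(21)

E = 17, F = 8, G = 5, so EG − F² = 21. Taking the positive square root: √(EG − F²) = sqrt(21). At (u, v) = (-4, 3/2): sqrt(21).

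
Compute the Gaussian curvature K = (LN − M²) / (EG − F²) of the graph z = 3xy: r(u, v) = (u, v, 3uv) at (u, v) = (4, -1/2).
K = -144/346921

Coefficients of the first fundamental form: E = 9*v^2 + 1, F = 9*u*v, G = 9*u^2 + 1.
Coefficients of the second fundamental form: L = 0, M = 3/sqrt(9*u^2 + 9*v^2 + 1), N = 0.
Assemble K = (LN − M²)/(EG − F²) = -9/(81*u^4 + 162*u^2*v^2 + 18*u^2 + 81*v^4 + 18*v^2 + 1). At (u, v) = (4, -1/2): K = -144/346921.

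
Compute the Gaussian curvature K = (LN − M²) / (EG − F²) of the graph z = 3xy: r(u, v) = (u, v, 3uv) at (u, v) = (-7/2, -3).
K = -144/591361

Coefficients of the first fundamental form: E = 9*v^2 + 1, F = 9*u*v, G = 9*u^2 + 1.
Coefficients of the second fundamental form: L = 0, M = 3/sqrt(9*u^2 + 9*v^2 + 1), N = 0.
Assemble K = (LN − M²)/(EG − F²) = -9/(81*u^4 + 162*u^2*v^2 + 18*u^2 + 81*v^4 + 18*v^2 + 1). At (u, v) = (-7/2, -3): K = -144/591361.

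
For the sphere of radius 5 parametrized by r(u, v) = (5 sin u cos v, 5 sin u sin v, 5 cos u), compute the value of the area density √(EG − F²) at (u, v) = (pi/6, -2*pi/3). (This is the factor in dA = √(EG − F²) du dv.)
√(EG − F²)|_{(pi/6, -2*pi/3)} = 25/2

E = 25, F = 0, G = 25*sin(u)^2, so EG − F² = 625*sin(u)^2. Taking the positive square root: √(EG − F²) = 25*Abs(sin(u)). At (u, v) = (pi/6, -2*pi/3): 25/2.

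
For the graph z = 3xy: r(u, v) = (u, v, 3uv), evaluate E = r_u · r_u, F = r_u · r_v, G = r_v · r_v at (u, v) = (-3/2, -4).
E = 145;  F = 54;  G = 85/4

Partials: r_u = (1, 0, 3*v), r_v = (0, 1, 3*u). As functions of (u, v):
  E = r_u · r_u = 9*v^2 + 1,
  F = r_u · r_v = 9*u*v,
  G = r_v · r_v = 9*u^2 + 1.
Evaluating at (u, v) = (-3/2, -4): E = 145, F = 54, G = 85/4.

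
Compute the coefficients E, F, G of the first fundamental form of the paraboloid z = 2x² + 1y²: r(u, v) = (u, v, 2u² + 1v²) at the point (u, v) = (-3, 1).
E = 145;  F = -24;  G = 5

Partials: r_u = (1, 0, 4*u), r_v = (0, 1, 2*v). As functions of (u, v):
  E = r_u · r_u = 16*u^2 + 1,
  F = r_u · r_v = 8*u*v,
  G = r_v · r_v = 4*v^2 + 1.
Evaluating at (u, v) = (-3, 1): E = 145, F = -24, G = 5.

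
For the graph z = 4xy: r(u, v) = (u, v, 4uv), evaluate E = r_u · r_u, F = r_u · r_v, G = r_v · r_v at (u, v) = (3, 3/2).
E = 37;  F = 72;  G = 145

Partials: r_u = (1, 0, 4*v), r_v = (0, 1, 4*u). As functions of (u, v):
  E = r_u · r_u = 16*v^2 + 1,
  F = r_u · r_v = 16*u*v,
  G = r_v · r_v = 16*u^2 + 1.
Evaluating at (u, v) = (3, 3/2): E = 37, F = 72, G = 145.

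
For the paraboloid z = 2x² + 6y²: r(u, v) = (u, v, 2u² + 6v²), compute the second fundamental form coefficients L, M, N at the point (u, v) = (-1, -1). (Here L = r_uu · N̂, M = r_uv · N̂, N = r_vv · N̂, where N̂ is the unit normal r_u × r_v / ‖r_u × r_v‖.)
L = 4*sqrt(161)/161;  M = 0;  N = 12*sqrt(161)/161

Compute the unit normal N̂(u, v) = (-4*u/sqrt(16*u^2 + 144*v^2 + 1), -12*v/sqrt(16*u^2 + 144*v^2 + 1), 1/sqrt(16*u^2 + 144*v^2 + 1)), and the second partials r_uu, r_uv, r_vv. Take dot products:
  L(u, v) = r_uu · N̂ = 4/sqrt(16*u^2 + 144*v^2 + 1),
  M(u, v) = r_uv · N̂ = 0,
  N(u, v) = r_vv · N̂ = 12/sqrt(16*u^2 + 144*v^2 + 1).
Evaluating at (u, v) = (-1, -1):
  L = 4*sqrt(161)/161, M = 0, N = 12*sqrt(161)/161.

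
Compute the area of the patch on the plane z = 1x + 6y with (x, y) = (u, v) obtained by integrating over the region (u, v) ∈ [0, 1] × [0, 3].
Area = 3*sqrt(38)

Area = ∫∫ √(EG − F²) du dv with √(EG − F²) = sqrt(38). Integrating over [0, 1] × [0, 3] gives 3*sqrt(38).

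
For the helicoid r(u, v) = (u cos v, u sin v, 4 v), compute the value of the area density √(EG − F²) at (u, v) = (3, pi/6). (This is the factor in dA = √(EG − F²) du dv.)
√(EG − F²)|_{(3, pi/6)} = 5

E = 1, F = 0, G = u^2 + 16, so EG − F² = u^2 + 16. Taking the positive square root: √(EG − F²) = sqrt(u^2 + 16). At (u, v) = (3, pi/6): 5.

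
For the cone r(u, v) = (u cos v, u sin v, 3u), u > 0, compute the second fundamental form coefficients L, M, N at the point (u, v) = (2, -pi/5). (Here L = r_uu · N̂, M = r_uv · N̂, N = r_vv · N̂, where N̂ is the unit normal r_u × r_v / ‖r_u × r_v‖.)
L = 0;  M = 0;  N = 3*sqrt(10)/5

Compute the unit normal N̂(u, v) = (-3*sqrt(10)*u*cos(v)/(10*Abs(u)), -3*sqrt(10)*u*sin(v)/(10*Abs(u)), sqrt(10)*u/(10*Abs(u))), and the second partials r_uu, r_uv, r_vv. Take dot products:
  L(u, v) = r_uu · N̂ = 0,
  M(u, v) = r_uv · N̂ = 0,
  N(u, v) = r_vv · N̂ = 3*sqrt(10)*u^2/(10*Abs(u)).
Evaluating at (u, v) = (2, -pi/5):
  L = 0, M = 0, N = 3*sqrt(10)/5.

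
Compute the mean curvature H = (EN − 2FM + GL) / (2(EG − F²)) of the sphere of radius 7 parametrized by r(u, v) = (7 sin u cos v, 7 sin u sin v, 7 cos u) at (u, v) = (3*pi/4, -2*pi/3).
H = -1/7

With E = 49, F = 0, G = 49*sin(u)^2, L = -7*sin(u)/Abs(sin(u)), M = 0, N = -7*sin(u)^3/Abs(sin(u)), assemble
  H = (EN − 2FM + GL) / (2(EG − F²)) = -sin(u)/(7*Abs(sin(u))).
At (u, v) = (3*pi/4, -2*pi/3): H = -1/7.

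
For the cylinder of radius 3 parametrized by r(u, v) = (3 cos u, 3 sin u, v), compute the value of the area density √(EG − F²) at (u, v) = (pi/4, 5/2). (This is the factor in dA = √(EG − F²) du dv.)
√(EG − F²)|_{(pi/4, 5/2)} = 3

E = 9, F = 0, G = 1, so EG − F² = 9. Taking the positive square root: √(EG − F²) = 3. At (u, v) = (pi/4, 5/2): 3.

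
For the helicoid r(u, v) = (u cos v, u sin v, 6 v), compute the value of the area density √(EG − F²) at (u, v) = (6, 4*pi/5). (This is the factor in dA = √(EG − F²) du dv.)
√(EG − F²)|_{(6, 4*pi/5)} = 6*sqrt(2)

E = 1, F = 0, G = u^2 + 36, so EG − F² = u^2 + 36. Taking the positive square root: √(EG − F²) = sqrt(u^2 + 36). At (u, v) = (6, 4*pi/5): 6*sqrt(2).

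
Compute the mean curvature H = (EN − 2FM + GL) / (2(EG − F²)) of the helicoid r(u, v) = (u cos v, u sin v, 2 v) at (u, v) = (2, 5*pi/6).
H = 0

With E = 1, F = 0, G = u^2 + 4, L = 0, M = -2/sqrt(u^2 + 4), N = 0, assemble
  H = (EN − 2FM + GL) / (2(EG − F²)) = 0.
At (u, v) = (2, 5*pi/6): H = 0.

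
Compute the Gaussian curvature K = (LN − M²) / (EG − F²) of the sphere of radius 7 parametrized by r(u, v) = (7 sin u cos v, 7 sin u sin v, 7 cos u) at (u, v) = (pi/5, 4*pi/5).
K = 1/49

Coefficients of the first fundamental form: E = 49, F = 0, G = 49*sin(u)^2.
Coefficients of the second fundamental form: L = -7*sin(u)/Abs(sin(u)), M = 0, N = -7*sin(u)^3/Abs(sin(u)).
Assemble K = (LN − M²)/(EG − F²) = 1/49. At (u, v) = (pi/5, 4*pi/5): K = 1/49.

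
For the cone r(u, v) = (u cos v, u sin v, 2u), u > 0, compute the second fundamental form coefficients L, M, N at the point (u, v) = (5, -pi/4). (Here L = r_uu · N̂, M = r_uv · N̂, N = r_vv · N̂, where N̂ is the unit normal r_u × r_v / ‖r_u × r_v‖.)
L = 0;  M = 0;  N = 2*sqrt(5)

Compute the unit normal N̂(u, v) = (-2*sqrt(5)*u*cos(v)/(5*Abs(u)), -2*sqrt(5)*u*sin(v)/(5*Abs(u)), sqrt(5)*u/(5*Abs(u))), and the second partials r_uu, r_uv, r_vv. Take dot products:
  L(u, v) = r_uu · N̂ = 0,
  M(u, v) = r_uv · N̂ = 0,
  N(u, v) = r_vv · N̂ = 2*sqrt(5)*u^2/(5*Abs(u)).
Evaluating at (u, v) = (5, -pi/4):
  L = 0, M = 0, N = 2*sqrt(5).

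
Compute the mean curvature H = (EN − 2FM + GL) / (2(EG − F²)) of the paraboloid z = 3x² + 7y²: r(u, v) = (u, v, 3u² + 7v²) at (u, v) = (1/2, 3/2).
H = 1396*sqrt(451)/203401

With E = 36*u^2 + 1, F = 84*u*v, G = 196*v^2 + 1, L = 6/sqrt(36*u^2 + 196*v^2 + 1), M = 0, N = 14/sqrt(36*u^2 + 196*v^2 + 1), assemble
  H = (EN − 2FM + GL) / (2(EG − F²)) = 2*(126*u^2 + 294*v^2 + 5)/(36*u^2 + 196*v^2 + 1)^(3/2).
At (u, v) = (1/2, 3/2): H = 1396*sqrt(451)/203401.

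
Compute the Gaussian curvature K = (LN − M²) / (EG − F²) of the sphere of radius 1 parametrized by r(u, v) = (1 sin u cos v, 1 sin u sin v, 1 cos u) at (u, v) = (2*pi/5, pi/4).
K = 1

Coefficients of the first fundamental form: E = 1, F = 0, G = sin(u)^2.
Coefficients of the second fundamental form: L = -sin(u)/Abs(sin(u)), M = 0, N = -sin(u)^3/Abs(sin(u)).
Assemble K = (LN − M²)/(EG − F²) = 1. At (u, v) = (2*pi/5, pi/4): K = 1.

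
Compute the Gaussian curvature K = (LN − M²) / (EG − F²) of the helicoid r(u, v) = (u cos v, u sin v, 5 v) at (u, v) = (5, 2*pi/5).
K = -1/100

Coefficients of the first fundamental form: E = 1, F = 0, G = u^2 + 25.
Coefficients of the second fundamental form: L = 0, M = -5/sqrt(u^2 + 25), N = 0.
Assemble K = (LN − M²)/(EG − F²) = -25/(u^2 + 25)^2. At (u, v) = (5, 2*pi/5): K = -1/100.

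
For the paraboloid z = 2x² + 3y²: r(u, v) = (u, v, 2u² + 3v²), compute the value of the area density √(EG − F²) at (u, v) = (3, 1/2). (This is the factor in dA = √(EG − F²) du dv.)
√(EG − F²)|_{(3, 1/2)} = sqrt(154)

E = 16*u^2 + 1, F = 24*u*v, G = 36*v^2 + 1, so EG − F² = 16*u^2 + 36*v^2 + 1. Taking the positive square root: √(EG − F²) = sqrt(16*u^2 + 36*v^2 + 1). At (u, v) = (3, 1/2): sqrt(154).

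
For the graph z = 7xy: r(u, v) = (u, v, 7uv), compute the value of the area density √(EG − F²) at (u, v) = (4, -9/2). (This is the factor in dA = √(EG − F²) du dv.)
√(EG − F²)|_{(4, -9/2)} = sqrt(7109)/2

E = 49*v^2 + 1, F = 49*u*v, G = 49*u^2 + 1, so EG − F² = 49*u^2 + 49*v^2 + 1. Taking the positive square root: √(EG − F²) = sqrt(49*u^2 + 49*v^2 + 1). At (u, v) = (4, -9/2): sqrt(7109)/2.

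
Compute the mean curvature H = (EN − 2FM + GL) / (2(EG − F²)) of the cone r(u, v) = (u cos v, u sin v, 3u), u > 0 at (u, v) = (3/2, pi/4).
H = sqrt(10)/10

With E = 10, F = 0, G = u^2, L = 0, M = 0, N = 3*sqrt(10)*u^2/(10*Abs(u)), assemble
  H = (EN − 2FM + GL) / (2(EG − F²)) = 3*sqrt(10)/(20*Abs(u)).
At (u, v) = (3/2, pi/4): H = sqrt(10)/10.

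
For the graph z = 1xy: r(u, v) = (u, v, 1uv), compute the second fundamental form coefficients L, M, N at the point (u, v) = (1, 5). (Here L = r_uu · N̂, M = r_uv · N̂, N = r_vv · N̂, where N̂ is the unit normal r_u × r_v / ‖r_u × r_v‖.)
L = 0;  M = sqrt(3)/9;  N = 0

Compute the unit normal N̂(u, v) = (-v/sqrt(u^2 + v^2 + 1), -u/sqrt(u^2 + v^2 + 1), 1/sqrt(u^2 + v^2 + 1)), and the second partials r_uu, r_uv, r_vv. Take dot products:
  L(u, v) = r_uu · N̂ = 0,
  M(u, v) = r_uv · N̂ = 1/sqrt(u^2 + v^2 + 1),
  N(u, v) = r_vv · N̂ = 0.
Evaluating at (u, v) = (1, 5):
  L = 0, M = sqrt(3)/9, N = 0.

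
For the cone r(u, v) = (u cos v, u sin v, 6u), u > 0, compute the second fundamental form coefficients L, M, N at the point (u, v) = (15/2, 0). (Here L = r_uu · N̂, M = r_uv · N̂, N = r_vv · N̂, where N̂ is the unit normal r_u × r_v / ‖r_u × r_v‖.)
L = 0;  M = 0;  N = 45*sqrt(37)/37

Compute the unit normal N̂(u, v) = (-6*sqrt(37)*u*cos(v)/(37*Abs(u)), -6*sqrt(37)*u*sin(v)/(37*Abs(u)), sqrt(37)*u/(37*Abs(u))), and the second partials r_uu, r_uv, r_vv. Take dot products:
  L(u, v) = r_uu · N̂ = 0,
  M(u, v) = r_uv · N̂ = 0,
  N(u, v) = r_vv · N̂ = 6*sqrt(37)*u^2/(37*Abs(u)).
Evaluating at (u, v) = (15/2, 0):
  L = 0, M = 0, N = 45*sqrt(37)/37.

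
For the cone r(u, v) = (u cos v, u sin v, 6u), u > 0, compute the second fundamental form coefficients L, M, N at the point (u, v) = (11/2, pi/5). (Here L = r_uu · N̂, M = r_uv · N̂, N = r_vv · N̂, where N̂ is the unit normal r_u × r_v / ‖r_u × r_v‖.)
L = 0;  M = 0;  N = 33*sqrt(37)/37

Compute the unit normal N̂(u, v) = (-6*sqrt(37)*u*cos(v)/(37*Abs(u)), -6*sqrt(37)*u*sin(v)/(37*Abs(u)), sqrt(37)*u/(37*Abs(u))), and the second partials r_uu, r_uv, r_vv. Take dot products:
  L(u, v) = r_uu · N̂ = 0,
  M(u, v) = r_uv · N̂ = 0,
  N(u, v) = r_vv · N̂ = 6*sqrt(37)*u^2/(37*Abs(u)).
Evaluating at (u, v) = (11/2, pi/5):
  L = 0, M = 0, N = 33*sqrt(37)/37.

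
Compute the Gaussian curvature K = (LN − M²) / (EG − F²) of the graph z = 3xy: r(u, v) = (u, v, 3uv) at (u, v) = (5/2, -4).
K = -144/648025

Coefficients of the first fundamental form: E = 9*v^2 + 1, F = 9*u*v, G = 9*u^2 + 1.
Coefficients of the second fundamental form: L = 0, M = 3/sqrt(9*u^2 + 9*v^2 + 1), N = 0.
Assemble K = (LN − M²)/(EG − F²) = -9/(81*u^4 + 162*u^2*v^2 + 18*u^2 + 81*v^4 + 18*v^2 + 1). At (u, v) = (5/2, -4): K = -144/648025.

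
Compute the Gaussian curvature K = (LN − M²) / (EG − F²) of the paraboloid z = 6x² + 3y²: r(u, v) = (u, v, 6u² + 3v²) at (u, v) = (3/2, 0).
K = 72/105625

Coefficients of the first fundamental form: E = 144*u^2 + 1, F = 72*u*v, G = 36*v^2 + 1.
Coefficients of the second fundamental form: L = 12/sqrt(144*u^2 + 36*v^2 + 1), M = 0, N = 6/sqrt(144*u^2 + 36*v^2 + 1).
Assemble K = (LN − M²)/(EG − F²) = 72/(20736*u^4 + 10368*u^2*v^2 + 288*u^2 + 1296*v^4 + 72*v^2 + 1). At (u, v) = (3/2, 0): K = 72/105625.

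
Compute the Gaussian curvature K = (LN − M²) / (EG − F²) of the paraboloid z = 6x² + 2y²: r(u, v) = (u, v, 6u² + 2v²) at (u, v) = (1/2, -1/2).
K = 48/1681

Coefficients of the first fundamental form: E = 144*u^2 + 1, F = 48*u*v, G = 16*v^2 + 1.
Coefficients of the second fundamental form: L = 12/sqrt(144*u^2 + 16*v^2 + 1), M = 0, N = 4/sqrt(144*u^2 + 16*v^2 + 1).
Assemble K = (LN − M²)/(EG − F²) = 48/(20736*u^4 + 4608*u^2*v^2 + 288*u^2 + 256*v^4 + 32*v^2 + 1). At (u, v) = (1/2, -1/2): K = 48/1681.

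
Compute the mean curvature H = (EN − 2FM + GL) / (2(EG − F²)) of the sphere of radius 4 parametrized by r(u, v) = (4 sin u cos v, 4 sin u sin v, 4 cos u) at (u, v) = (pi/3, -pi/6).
H = -1/4

With E = 16, F = 0, G = 16*sin(u)^2, L = -4*sin(u)/Abs(sin(u)), M = 0, N = -4*sin(u)^3/Abs(sin(u)), assemble
  H = (EN − 2FM + GL) / (2(EG − F²)) = -sin(u)/(4*Abs(sin(u))).
At (u, v) = (pi/3, -pi/6): H = -1/4.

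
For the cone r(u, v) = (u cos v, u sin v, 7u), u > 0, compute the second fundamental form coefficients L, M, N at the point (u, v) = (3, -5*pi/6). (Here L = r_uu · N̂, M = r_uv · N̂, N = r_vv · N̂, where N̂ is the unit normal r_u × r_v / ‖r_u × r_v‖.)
L = 0;  M = 0;  N = 21*sqrt(2)/10

Compute the unit normal N̂(u, v) = (-7*sqrt(2)*u*cos(v)/(10*Abs(u)), -7*sqrt(2)*u*sin(v)/(10*Abs(u)), sqrt(2)*u/(10*Abs(u))), and the second partials r_uu, r_uv, r_vv. Take dot products:
  L(u, v) = r_uu · N̂ = 0,
  M(u, v) = r_uv · N̂ = 0,
  N(u, v) = r_vv · N̂ = 7*sqrt(2)*u^2/(10*Abs(u)).
Evaluating at (u, v) = (3, -5*pi/6):
  L = 0, M = 0, N = 21*sqrt(2)/10.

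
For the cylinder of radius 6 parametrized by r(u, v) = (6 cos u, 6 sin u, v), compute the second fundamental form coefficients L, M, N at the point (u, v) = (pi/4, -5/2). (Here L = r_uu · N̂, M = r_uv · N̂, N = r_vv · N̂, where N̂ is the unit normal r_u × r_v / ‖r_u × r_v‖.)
L = -6;  M = 0;  N = 0

Compute the unit normal N̂(u, v) = (cos(u), sin(u), 0), and the second partials r_uu, r_uv, r_vv. Take dot products:
  L(u, v) = r_uu · N̂ = -6,
  M(u, v) = r_uv · N̂ = 0,
  N(u, v) = r_vv · N̂ = 0.
Evaluating at (u, v) = (pi/4, -5/2):
  L = -6, M = 0, N = 0.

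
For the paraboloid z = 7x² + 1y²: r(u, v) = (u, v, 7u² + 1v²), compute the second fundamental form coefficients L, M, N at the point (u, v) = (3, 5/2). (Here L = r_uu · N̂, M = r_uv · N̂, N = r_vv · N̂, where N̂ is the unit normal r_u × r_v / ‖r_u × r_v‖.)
L = 7*sqrt(1790)/895;  M = 0;  N = sqrt(1790)/895

Compute the unit normal N̂(u, v) = (-14*u/sqrt(196*u^2 + 4*v^2 + 1), -2*v/sqrt(196*u^2 + 4*v^2 + 1), 1/sqrt(196*u^2 + 4*v^2 + 1)), and the second partials r_uu, r_uv, r_vv. Take dot products:
  L(u, v) = r_uu · N̂ = 14/sqrt(196*u^2 + 4*v^2 + 1),
  M(u, v) = r_uv · N̂ = 0,
  N(u, v) = r_vv · N̂ = 2/sqrt(196*u^2 + 4*v^2 + 1).
Evaluating at (u, v) = (3, 5/2):
  L = 7*sqrt(1790)/895, M = 0, N = sqrt(1790)/895.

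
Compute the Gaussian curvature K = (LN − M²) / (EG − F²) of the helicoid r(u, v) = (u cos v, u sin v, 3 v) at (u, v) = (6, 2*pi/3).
K = -1/225

Coefficients of the first fundamental form: E = 1, F = 0, G = u^2 + 9.
Coefficients of the second fundamental form: L = 0, M = -3/sqrt(u^2 + 9), N = 0.
Assemble K = (LN − M²)/(EG − F²) = -9/(u^2 + 9)^2. At (u, v) = (6, 2*pi/3): K = -1/225.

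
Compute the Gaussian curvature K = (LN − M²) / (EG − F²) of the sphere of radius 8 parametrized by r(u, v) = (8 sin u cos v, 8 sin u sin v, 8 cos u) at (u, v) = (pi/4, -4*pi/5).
K = 1/64

Coefficients of the first fundamental form: E = 64, F = 0, G = 64*sin(u)^2.
Coefficients of the second fundamental form: L = -8*sin(u)/Abs(sin(u)), M = 0, N = -8*sin(u)^3/Abs(sin(u)).
Assemble K = (LN − M²)/(EG − F²) = 1/64. At (u, v) = (pi/4, -4*pi/5): K = 1/64.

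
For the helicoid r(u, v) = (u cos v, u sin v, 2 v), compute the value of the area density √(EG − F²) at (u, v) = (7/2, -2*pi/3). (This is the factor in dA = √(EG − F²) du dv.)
√(EG − F²)|_{(7/2, -2*pi/3)} = sqrt(65)/2

E = 1, F = 0, G = u^2 + 4, so EG − F² = u^2 + 4. Taking the positive square root: √(EG − F²) = sqrt(u^2 + 4). At (u, v) = (7/2, -2*pi/3): sqrt(65)/2.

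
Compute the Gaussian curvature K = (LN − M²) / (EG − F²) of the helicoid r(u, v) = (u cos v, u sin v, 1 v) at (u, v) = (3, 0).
K = -1/100

Coefficients of the first fundamental form: E = 1, F = 0, G = u^2 + 1.
Coefficients of the second fundamental form: L = 0, M = -1/sqrt(u^2 + 1), N = 0.
Assemble K = (LN − M²)/(EG − F²) = -1/(u^2 + 1)^2. At (u, v) = (3, 0): K = -1/100.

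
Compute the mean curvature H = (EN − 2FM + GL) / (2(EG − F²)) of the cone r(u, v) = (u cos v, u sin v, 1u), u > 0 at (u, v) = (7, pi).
H = sqrt(2)/28

With E = 2, F = 0, G = u^2, L = 0, M = 0, N = sqrt(2)*u^2/(2*Abs(u)), assemble
  H = (EN − 2FM + GL) / (2(EG − F²)) = sqrt(2)/(4*Abs(u)).
At (u, v) = (7, pi): H = sqrt(2)/28.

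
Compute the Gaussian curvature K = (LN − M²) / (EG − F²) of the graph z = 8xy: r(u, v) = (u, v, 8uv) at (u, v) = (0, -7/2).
K = -64/616225

Coefficients of the first fundamental form: E = 64*v^2 + 1, F = 64*u*v, G = 64*u^2 + 1.
Coefficients of the second fundamental form: L = 0, M = 8/sqrt(64*u^2 + 64*v^2 + 1), N = 0.
Assemble K = (LN − M²)/(EG − F²) = -64/(4096*u^4 + 8192*u^2*v^2 + 128*u^2 + 4096*v^4 + 128*v^2 + 1). At (u, v) = (0, -7/2): K = -64/616225.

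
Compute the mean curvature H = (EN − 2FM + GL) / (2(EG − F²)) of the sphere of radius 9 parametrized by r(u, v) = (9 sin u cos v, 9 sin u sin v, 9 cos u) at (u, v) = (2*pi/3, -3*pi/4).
H = -1/9

With E = 81, F = 0, G = 81*sin(u)^2, L = -9*sin(u)/Abs(sin(u)), M = 0, N = -9*sin(u)^3/Abs(sin(u)), assemble
  H = (EN − 2FM + GL) / (2(EG − F²)) = -sin(u)/(9*Abs(sin(u))).
At (u, v) = (2*pi/3, -3*pi/4): H = -1/9.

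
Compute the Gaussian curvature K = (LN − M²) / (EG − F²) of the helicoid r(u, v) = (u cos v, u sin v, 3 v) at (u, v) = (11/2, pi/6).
K = -144/24649

Coefficients of the first fundamental form: E = 1, F = 0, G = u^2 + 9.
Coefficients of the second fundamental form: L = 0, M = -3/sqrt(u^2 + 9), N = 0.
Assemble K = (LN − M²)/(EG − F²) = -9/(u^2 + 9)^2. At (u, v) = (11/2, pi/6): K = -144/24649.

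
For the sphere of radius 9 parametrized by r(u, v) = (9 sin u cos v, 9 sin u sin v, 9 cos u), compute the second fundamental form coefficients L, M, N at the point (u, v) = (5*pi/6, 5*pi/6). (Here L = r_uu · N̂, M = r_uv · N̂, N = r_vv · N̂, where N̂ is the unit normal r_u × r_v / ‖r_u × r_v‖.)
L = -9;  M = 0;  N = -9/4

Compute the unit normal N̂(u, v) = (sin(u)^2*cos(v)/Abs(sin(u)), sin(u)^2*sin(v)/Abs(sin(u)), sin(2*u)/(2*Abs(sin(u)))), and the second partials r_uu, r_uv, r_vv. Take dot products:
  L(u, v) = r_uu · N̂ = -9*sin(u)/Abs(sin(u)),
  M(u, v) = r_uv · N̂ = 0,
  N(u, v) = r_vv · N̂ = -9*sin(u)^3/Abs(sin(u)).
Evaluating at (u, v) = (5*pi/6, 5*pi/6):
  L = -9, M = 0, N = -9/4.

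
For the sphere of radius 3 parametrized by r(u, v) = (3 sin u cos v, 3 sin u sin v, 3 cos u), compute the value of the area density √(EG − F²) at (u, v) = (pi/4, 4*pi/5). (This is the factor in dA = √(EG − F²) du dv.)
√(EG − F²)|_{(pi/4, 4*pi/5)} = 9*sqrt(2)/2

E = 9, F = 0, G = 9*sin(u)^2, so EG − F² = 81*sin(u)^2. Taking the positive square root: √(EG − F²) = 9*Abs(sin(u)). At (u, v) = (pi/4, 4*pi/5): 9*sqrt(2)/2.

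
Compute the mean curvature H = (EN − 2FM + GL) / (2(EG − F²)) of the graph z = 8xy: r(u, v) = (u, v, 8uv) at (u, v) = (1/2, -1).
H = 256/729

With E = 64*v^2 + 1, F = 64*u*v, G = 64*u^2 + 1, L = 0, M = 8/sqrt(64*u^2 + 64*v^2 + 1), N = 0, assemble
  H = (EN − 2FM + GL) / (2(EG − F²)) = -512*u*v/(64*u^2 + 64*v^2 + 1)^(3/2).
At (u, v) = (1/2, -1): H = 256/729.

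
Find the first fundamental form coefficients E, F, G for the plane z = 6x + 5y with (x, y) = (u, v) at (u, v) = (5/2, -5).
E = 37;  F = 30;  G = 26

Partials: r_u = (1, 0, 6), r_v = (0, 1, 5). As functions of (u, v):
  E = r_u · r_u = 37,
  F = r_u · r_v = 30,
  G = r_v · r_v = 26.
Evaluating at (u, v) = (5/2, -5): E = 37, F = 30, G = 26.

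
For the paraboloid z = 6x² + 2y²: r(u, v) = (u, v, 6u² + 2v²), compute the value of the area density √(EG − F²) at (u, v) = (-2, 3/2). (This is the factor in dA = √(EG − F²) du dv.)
√(EG − F²)|_{(-2, 3/2)} = sqrt(613)

E = 144*u^2 + 1, F = 48*u*v, G = 16*v^2 + 1, so EG − F² = 144*u^2 + 16*v^2 + 1. Taking the positive square root: √(EG − F²) = sqrt(144*u^2 + 16*v^2 + 1). At (u, v) = (-2, 3/2): sqrt(613).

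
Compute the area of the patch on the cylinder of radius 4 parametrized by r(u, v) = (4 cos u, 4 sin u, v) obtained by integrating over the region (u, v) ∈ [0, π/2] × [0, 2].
Area = 4*pi

Area = ∫∫ √(EG − F²) du dv with √(EG − F²) = 4. Integrating over [0, π/2] × [0, 2] gives 4*pi.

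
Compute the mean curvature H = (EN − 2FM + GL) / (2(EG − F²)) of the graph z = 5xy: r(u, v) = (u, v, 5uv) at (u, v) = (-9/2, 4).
H = 18000*sqrt(3629)/13169641

With E = 25*v^2 + 1, F = 25*u*v, G = 25*u^2 + 1, L = 0, M = 5/sqrt(25*u^2 + 25*v^2 + 1), N = 0, assemble
  H = (EN − 2FM + GL) / (2(EG − F²)) = -125*u*v/(25*u^2 + 25*v^2 + 1)^(3/2).
At (u, v) = (-9/2, 4): H = 18000*sqrt(3629)/13169641.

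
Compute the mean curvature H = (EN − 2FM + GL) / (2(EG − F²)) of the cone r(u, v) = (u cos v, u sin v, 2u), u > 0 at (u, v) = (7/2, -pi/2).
H = 2*sqrt(5)/35

With E = 5, F = 0, G = u^2, L = 0, M = 0, N = 2*sqrt(5)*u^2/(5*Abs(u)), assemble
  H = (EN − 2FM + GL) / (2(EG − F²)) = sqrt(5)/(5*Abs(u)).
At (u, v) = (7/2, -pi/2): H = 2*sqrt(5)/35.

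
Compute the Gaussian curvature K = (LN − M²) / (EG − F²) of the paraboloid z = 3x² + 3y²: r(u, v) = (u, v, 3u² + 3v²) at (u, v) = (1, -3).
K = 36/130321

Coefficients of the first fundamental form: E = 36*u^2 + 1, F = 36*u*v, G = 36*v^2 + 1.
Coefficients of the second fundamental form: L = 6/sqrt(36*u^2 + 36*v^2 + 1), M = 0, N = 6/sqrt(36*u^2 + 36*v^2 + 1).
Assemble K = (LN − M²)/(EG − F²) = 36/(1296*u^4 + 2592*u^2*v^2 + 72*u^2 + 1296*v^4 + 72*v^2 + 1). At (u, v) = (1, -3): K = 36/130321.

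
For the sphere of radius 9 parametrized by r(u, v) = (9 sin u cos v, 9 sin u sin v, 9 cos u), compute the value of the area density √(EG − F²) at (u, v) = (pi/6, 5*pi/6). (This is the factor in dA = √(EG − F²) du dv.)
√(EG − F²)|_{(pi/6, 5*pi/6)} = 81/2

E = 81, F = 0, G = 81*sin(u)^2, so EG − F² = 6561*sin(u)^2. Taking the positive square root: √(EG − F²) = 81*Abs(sin(u)). At (u, v) = (pi/6, 5*pi/6): 81/2.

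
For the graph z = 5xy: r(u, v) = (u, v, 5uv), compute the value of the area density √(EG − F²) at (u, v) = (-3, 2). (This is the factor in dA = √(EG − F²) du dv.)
√(EG − F²)|_{(-3, 2)} = sqrt(326)

E = 25*v^2 + 1, F = 25*u*v, G = 25*u^2 + 1, so EG − F² = 25*u^2 + 25*v^2 + 1. Taking the positive square root: √(EG − F²) = sqrt(25*u^2 + 25*v^2 + 1). At (u, v) = (-3, 2): sqrt(326).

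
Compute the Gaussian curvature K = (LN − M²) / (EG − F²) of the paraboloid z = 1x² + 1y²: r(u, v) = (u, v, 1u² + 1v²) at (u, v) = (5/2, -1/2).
K = 4/729

Coefficients of the first fundamental form: E = 4*u^2 + 1, F = 4*u*v, G = 4*v^2 + 1.
Coefficients of the second fundamental form: L = 2/sqrt(4*u^2 + 4*v^2 + 1), M = 0, N = 2/sqrt(4*u^2 + 4*v^2 + 1).
Assemble K = (LN − M²)/(EG − F²) = 4/(16*u^4 + 32*u^2*v^2 + 8*u^2 + 16*v^4 + 8*v^2 + 1). At (u, v) = (5/2, -1/2): K = 4/729.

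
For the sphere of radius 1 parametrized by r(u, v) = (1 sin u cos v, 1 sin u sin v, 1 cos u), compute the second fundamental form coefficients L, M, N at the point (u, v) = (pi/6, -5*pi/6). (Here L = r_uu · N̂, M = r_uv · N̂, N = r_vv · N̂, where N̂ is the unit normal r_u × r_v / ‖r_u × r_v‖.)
L = -1;  M = 0;  N = -1/4

Compute the unit normal N̂(u, v) = (sin(u)^2*cos(v)/Abs(sin(u)), sin(u)^2*sin(v)/Abs(sin(u)), sin(2*u)/(2*Abs(sin(u)))), and the second partials r_uu, r_uv, r_vv. Take dot products:
  L(u, v) = r_uu · N̂ = -sin(u)/Abs(sin(u)),
  M(u, v) = r_uv · N̂ = 0,
  N(u, v) = r_vv · N̂ = -sin(u)^3/Abs(sin(u)).
Evaluating at (u, v) = (pi/6, -5*pi/6):
  L = -1, M = 0, N = -1/4.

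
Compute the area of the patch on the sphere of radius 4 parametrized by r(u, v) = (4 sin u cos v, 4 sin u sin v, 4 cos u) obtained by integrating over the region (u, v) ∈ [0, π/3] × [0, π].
Area = 8*pi

Area = ∫∫ √(EG − F²) du dv with √(EG − F²) = 16*Abs(sin(u)). Integrating over [0, π/3] × [0, π] gives 8*pi.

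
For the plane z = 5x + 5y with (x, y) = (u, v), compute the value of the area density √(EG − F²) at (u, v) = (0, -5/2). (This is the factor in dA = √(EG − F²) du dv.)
√(EG − F²)|_{(0, -5/2)} = sqrt(51)

E = 26, F = 25, G = 26, so EG − F² = 51. Taking the positive square root: √(EG − F²) = sqrt(51). At (u, v) = (0, -5/2): sqrt(51).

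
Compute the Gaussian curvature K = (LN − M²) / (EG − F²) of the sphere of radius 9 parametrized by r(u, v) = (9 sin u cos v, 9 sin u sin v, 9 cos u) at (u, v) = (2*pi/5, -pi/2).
K = 1/81

Coefficients of the first fundamental form: E = 81, F = 0, G = 81*sin(u)^2.
Coefficients of the second fundamental form: L = -9*sin(u)/Abs(sin(u)), M = 0, N = -9*sin(u)^3/Abs(sin(u)).
Assemble K = (LN − M²)/(EG − F²) = 1/81. At (u, v) = (2*pi/5, -pi/2): K = 1/81.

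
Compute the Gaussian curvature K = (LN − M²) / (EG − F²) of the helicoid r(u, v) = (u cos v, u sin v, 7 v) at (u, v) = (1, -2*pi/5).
K = -49/2500

Coefficients of the first fundamental form: E = 1, F = 0, G = u^2 + 49.
Coefficients of the second fundamental form: L = 0, M = -7/sqrt(u^2 + 49), N = 0.
Assemble K = (LN − M²)/(EG − F²) = -49/(u^2 + 49)^2. At (u, v) = (1, -2*pi/5): K = -49/2500.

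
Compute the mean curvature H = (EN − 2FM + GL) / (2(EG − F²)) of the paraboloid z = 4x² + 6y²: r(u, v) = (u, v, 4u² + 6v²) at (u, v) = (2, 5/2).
H = 5146*sqrt(1157)/1338649

With E = 64*u^2 + 1, F = 96*u*v, G = 144*v^2 + 1, L = 8/sqrt(64*u^2 + 144*v^2 + 1), M = 0, N = 12/sqrt(64*u^2 + 144*v^2 + 1), assemble
  H = (EN − 2FM + GL) / (2(EG − F²)) = 2*(192*u^2 + 288*v^2 + 5)/(64*u^2 + 144*v^2 + 1)^(3/2).
At (u, v) = (2, 5/2): H = 5146*sqrt(1157)/1338649.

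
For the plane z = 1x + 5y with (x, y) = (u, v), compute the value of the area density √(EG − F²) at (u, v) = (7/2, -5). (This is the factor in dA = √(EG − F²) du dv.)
√(EG − F²)|_{(7/2, -5)} = 3*sqrt(3)

E = 2, F = 5, G = 26, so EG − F² = 27. Taking the positive square root: √(EG − F²) = 3*sqrt(3). At (u, v) = (7/2, -5): 3*sqrt(3).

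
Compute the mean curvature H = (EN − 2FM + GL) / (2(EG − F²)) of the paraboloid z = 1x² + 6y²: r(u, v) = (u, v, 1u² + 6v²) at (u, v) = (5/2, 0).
H = 157*sqrt(26)/676

With E = 4*u^2 + 1, F = 24*u*v, G = 144*v^2 + 1, L = 2/sqrt(4*u^2 + 144*v^2 + 1), M = 0, N = 12/sqrt(4*u^2 + 144*v^2 + 1), assemble
  H = (EN − 2FM + GL) / (2(EG − F²)) = (24*u^2 + 144*v^2 + 7)/(4*u^2 + 144*v^2 + 1)^(3/2).
At (u, v) = (5/2, 0): H = 157*sqrt(26)/676.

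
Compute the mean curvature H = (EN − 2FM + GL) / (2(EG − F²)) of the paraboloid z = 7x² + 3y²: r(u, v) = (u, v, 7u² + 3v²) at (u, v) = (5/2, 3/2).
H = 4252*sqrt(1307)/1708249

With E = 196*u^2 + 1, F = 84*u*v, G = 36*v^2 + 1, L = 14/sqrt(196*u^2 + 36*v^2 + 1), M = 0, N = 6/sqrt(196*u^2 + 36*v^2 + 1), assemble
  H = (EN − 2FM + GL) / (2(EG − F²)) = 2*(294*u^2 + 126*v^2 + 5)/(196*u^2 + 36*v^2 + 1)^(3/2).
At (u, v) = (5/2, 3/2): H = 4252*sqrt(1307)/1708249.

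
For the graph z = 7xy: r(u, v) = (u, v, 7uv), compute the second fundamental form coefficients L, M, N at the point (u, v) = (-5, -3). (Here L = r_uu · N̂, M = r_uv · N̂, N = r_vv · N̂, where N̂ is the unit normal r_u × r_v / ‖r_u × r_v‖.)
L = 0;  M = 7*sqrt(1667)/1667;  N = 0

Compute the unit normal N̂(u, v) = (-7*v/sqrt(49*u^2 + 49*v^2 + 1), -7*u/sqrt(49*u^2 + 49*v^2 + 1), 1/sqrt(49*u^2 + 49*v^2 + 1)), and the second partials r_uu, r_uv, r_vv. Take dot products:
  L(u, v) = r_uu · N̂ = 0,
  M(u, v) = r_uv · N̂ = 7/sqrt(49*u^2 + 49*v^2 + 1),
  N(u, v) = r_vv · N̂ = 0.
Evaluating at (u, v) = (-5, -3):
  L = 0, M = 7*sqrt(1667)/1667, N = 0.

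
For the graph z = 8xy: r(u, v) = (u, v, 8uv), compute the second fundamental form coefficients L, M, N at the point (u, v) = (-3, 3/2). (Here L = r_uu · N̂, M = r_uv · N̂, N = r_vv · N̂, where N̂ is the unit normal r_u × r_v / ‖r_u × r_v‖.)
L = 0;  M = 8*sqrt(721)/721;  N = 0

Compute the unit normal N̂(u, v) = (-8*v/sqrt(64*u^2 + 64*v^2 + 1), -8*u/sqrt(64*u^2 + 64*v^2 + 1), 1/sqrt(64*u^2 + 64*v^2 + 1)), and the second partials r_uu, r_uv, r_vv. Take dot products:
  L(u, v) = r_uu · N̂ = 0,
  M(u, v) = r_uv · N̂ = 8/sqrt(64*u^2 + 64*v^2 + 1),
  N(u, v) = r_vv · N̂ = 0.
Evaluating at (u, v) = (-3, 3/2):
  L = 0, M = 8*sqrt(721)/721, N = 0.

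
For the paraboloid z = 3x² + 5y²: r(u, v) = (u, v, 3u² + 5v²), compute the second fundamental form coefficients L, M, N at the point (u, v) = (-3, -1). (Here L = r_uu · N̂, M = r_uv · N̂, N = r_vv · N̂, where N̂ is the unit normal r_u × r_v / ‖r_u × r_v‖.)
L = 6*sqrt(17)/85;  M = 0;  N = 2*sqrt(17)/17

Compute the unit normal N̂(u, v) = (-6*u/sqrt(36*u^2 + 100*v^2 + 1), -10*v/sqrt(36*u^2 + 100*v^2 + 1), 1/sqrt(36*u^2 + 100*v^2 + 1)), and the second partials r_uu, r_uv, r_vv. Take dot products:
  L(u, v) = r_uu · N̂ = 6/sqrt(36*u^2 + 100*v^2 + 1),
  M(u, v) = r_uv · N̂ = 0,
  N(u, v) = r_vv · N̂ = 10/sqrt(36*u^2 + 100*v^2 + 1).
Evaluating at (u, v) = (-3, -1):
  L = 6*sqrt(17)/85, M = 0, N = 2*sqrt(17)/17.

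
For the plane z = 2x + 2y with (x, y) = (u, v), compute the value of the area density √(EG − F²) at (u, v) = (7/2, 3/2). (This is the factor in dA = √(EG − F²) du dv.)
√(EG − F²)|_{(7/2, 3/2)} = 3

E = 5, F = 4, G = 5, so EG − F² = 9. Taking the positive square root: √(EG − F²) = 3. At (u, v) = (7/2, 3/2): 3.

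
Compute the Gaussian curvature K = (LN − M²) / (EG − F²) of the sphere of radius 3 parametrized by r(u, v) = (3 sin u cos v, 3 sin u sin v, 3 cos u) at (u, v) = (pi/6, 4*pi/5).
K = 1/9

Coefficients of the first fundamental form: E = 9, F = 0, G = 9*sin(u)^2.
Coefficients of the second fundamental form: L = -3*sin(u)/Abs(sin(u)), M = 0, N = -3*sin(u)^3/Abs(sin(u)).
Assemble K = (LN − M²)/(EG − F²) = 1/9. At (u, v) = (pi/6, 4*pi/5): K = 1/9.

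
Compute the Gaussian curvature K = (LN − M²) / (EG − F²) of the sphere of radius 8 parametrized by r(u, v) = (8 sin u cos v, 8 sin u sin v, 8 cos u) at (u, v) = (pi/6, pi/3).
K = 1/64

Coefficients of the first fundamental form: E = 64, F = 0, G = 64*sin(u)^2.
Coefficients of the second fundamental form: L = -8*sin(u)/Abs(sin(u)), M = 0, N = -8*sin(u)^3/Abs(sin(u)).
Assemble K = (LN − M²)/(EG − F²) = 1/64. At (u, v) = (pi/6, pi/3): K = 1/64.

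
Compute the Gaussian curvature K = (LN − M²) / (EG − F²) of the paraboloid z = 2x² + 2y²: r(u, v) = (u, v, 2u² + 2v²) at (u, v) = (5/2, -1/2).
K = 16/11025

Coefficients of the first fundamental form: E = 16*u^2 + 1, F = 16*u*v, G = 16*v^2 + 1.
Coefficients of the second fundamental form: L = 4/sqrt(16*u^2 + 16*v^2 + 1), M = 0, N = 4/sqrt(16*u^2 + 16*v^2 + 1).
Assemble K = (LN − M²)/(EG − F²) = 16/(256*u^4 + 512*u^2*v^2 + 32*u^2 + 256*v^4 + 32*v^2 + 1). At (u, v) = (5/2, -1/2): K = 16/11025.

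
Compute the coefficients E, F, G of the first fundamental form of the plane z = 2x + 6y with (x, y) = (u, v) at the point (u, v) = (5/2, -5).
E = 5;  F = 12;  G = 37

Partials: r_u = (1, 0, 2), r_v = (0, 1, 6). As functions of (u, v):
  E = r_u · r_u = 5,
  F = r_u · r_v = 12,
  G = r_v · r_v = 37.
Evaluating at (u, v) = (5/2, -5): E = 5, F = 12, G = 37.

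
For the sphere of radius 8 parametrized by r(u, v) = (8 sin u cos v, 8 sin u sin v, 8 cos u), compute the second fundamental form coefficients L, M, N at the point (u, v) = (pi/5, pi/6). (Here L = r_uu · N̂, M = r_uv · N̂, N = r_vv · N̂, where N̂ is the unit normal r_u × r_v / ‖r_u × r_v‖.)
L = -8;  M = 0;  N = -5 + sqrt(5)

Compute the unit normal N̂(u, v) = (sin(u)^2*cos(v)/Abs(sin(u)), sin(u)^2*sin(v)/Abs(sin(u)), sin(2*u)/(2*Abs(sin(u)))), and the second partials r_uu, r_uv, r_vv. Take dot products:
  L(u, v) = r_uu · N̂ = -8*sin(u)/Abs(sin(u)),
  M(u, v) = r_uv · N̂ = 0,
  N(u, v) = r_vv · N̂ = -8*sin(u)^3/Abs(sin(u)).
Evaluating at (u, v) = (pi/5, pi/6):
  L = -8, M = 0, N = -5 + sqrt(5).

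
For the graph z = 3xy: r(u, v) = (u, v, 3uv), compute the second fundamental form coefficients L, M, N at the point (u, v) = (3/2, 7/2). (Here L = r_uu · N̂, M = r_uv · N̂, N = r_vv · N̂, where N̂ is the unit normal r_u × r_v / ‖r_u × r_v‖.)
L = 0;  M = 3*sqrt(526)/263;  N = 0

Compute the unit normal N̂(u, v) = (-3*v/sqrt(9*u^2 + 9*v^2 + 1), -3*u/sqrt(9*u^2 + 9*v^2 + 1), 1/sqrt(9*u^2 + 9*v^2 + 1)), and the second partials r_uu, r_uv, r_vv. Take dot products:
  L(u, v) = r_uu · N̂ = 0,
  M(u, v) = r_uv · N̂ = 3/sqrt(9*u^2 + 9*v^2 + 1),
  N(u, v) = r_vv · N̂ = 0.
Evaluating at (u, v) = (3/2, 7/2):
  L = 0, M = 3*sqrt(526)/263, N = 0.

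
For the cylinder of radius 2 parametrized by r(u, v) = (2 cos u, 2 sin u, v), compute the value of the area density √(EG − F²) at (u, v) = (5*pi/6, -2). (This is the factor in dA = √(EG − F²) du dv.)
√(EG − F²)|_{(5*pi/6, -2)} = 2

E = 4, F = 0, G = 1, so EG − F² = 4. Taking the positive square root: √(EG − F²) = 2. At (u, v) = (5*pi/6, -2): 2.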